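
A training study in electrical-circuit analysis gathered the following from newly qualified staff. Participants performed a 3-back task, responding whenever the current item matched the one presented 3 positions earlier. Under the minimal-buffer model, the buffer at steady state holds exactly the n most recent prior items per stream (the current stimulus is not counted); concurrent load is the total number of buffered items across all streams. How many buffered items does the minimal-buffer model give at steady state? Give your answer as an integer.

The buffer holds the 3 most recent prior items.
Steady-state concurrent load = 3 items.

3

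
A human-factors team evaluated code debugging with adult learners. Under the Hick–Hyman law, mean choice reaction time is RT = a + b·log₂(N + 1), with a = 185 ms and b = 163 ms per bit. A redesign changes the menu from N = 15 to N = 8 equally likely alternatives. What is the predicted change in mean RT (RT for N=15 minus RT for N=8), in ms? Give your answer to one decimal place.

135.3

RT(15) = 185 + 163·log₂(16) = 185 + 163·4.0000 = 837.0000 ms.
RT(8) = 185 + 163·log₂(9) = 185 + 163·3.1699 = 701.6937 ms.
Difference = 837.0000 − 701.6937 = 135.3063 ≈ 135.3 ms.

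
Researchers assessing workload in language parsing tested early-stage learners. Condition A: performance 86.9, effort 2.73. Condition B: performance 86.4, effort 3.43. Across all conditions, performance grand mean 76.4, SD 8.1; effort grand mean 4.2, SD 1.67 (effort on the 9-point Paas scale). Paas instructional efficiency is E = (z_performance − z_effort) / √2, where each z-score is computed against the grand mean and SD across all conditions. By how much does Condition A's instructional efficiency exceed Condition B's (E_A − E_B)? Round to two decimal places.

Condition A: z_P = (86.9 − 76.4)/8.1 = 1.2963; z_E = (2.73 − 4.2)/1.67 = -0.8802; E_A = (1.2963 − (-0.8802))/√2 = 1.5390.
Condition B: z_P = (86.4 − 76.4)/8.1 = 1.2346; z_E = (3.43 − 4.2)/1.67 = -0.4611; E_B = (1.2346 − (-0.4611))/√2 = 1.1990.
E_A − E_B = 1.5390 − 1.1990 = 0.3400 ≈ 0.34.

0.34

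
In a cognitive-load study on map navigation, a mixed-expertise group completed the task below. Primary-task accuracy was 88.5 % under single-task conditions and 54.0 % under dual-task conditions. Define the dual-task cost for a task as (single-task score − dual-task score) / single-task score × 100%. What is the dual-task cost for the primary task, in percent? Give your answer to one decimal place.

39.0

Cost = (88.5 − 54.0) / 88.5 × 100%
     = 34.5000 / 88.5 × 100% = 38.9831%.
≈ 39.0%.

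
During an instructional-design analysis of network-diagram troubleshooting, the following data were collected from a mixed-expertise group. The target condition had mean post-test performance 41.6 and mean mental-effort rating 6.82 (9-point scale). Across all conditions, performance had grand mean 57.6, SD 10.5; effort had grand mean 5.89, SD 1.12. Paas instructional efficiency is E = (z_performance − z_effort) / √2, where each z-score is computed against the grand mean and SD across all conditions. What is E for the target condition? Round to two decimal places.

-1.66

z_performance = (41.6 − 57.6) / 10.5 = -16.0000 / 10.5 = -1.5238.
z_effort = (6.82 − 5.89) / 1.12 = 0.9300 / 1.12 = 0.8304.
z_P − z_E = -1.5238 − 0.8304 = -2.3542.
E = -2.3542 / √2 = -2.3542 / 1.41421 = -1.6647 ≈ -1.66.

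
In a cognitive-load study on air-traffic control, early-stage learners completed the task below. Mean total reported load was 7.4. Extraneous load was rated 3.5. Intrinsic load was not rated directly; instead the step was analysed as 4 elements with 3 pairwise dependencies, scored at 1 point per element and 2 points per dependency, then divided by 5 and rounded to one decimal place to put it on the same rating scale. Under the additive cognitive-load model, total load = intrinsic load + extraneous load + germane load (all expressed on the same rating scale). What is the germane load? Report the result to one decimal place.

1.9

Intrinsic (element-interactivity): (4 × 1 + 3 × 2) / 5 = 10 / 5 = 2.0000 → 2.0.
germane load = total − intrinsic − extraneous
             = 7.4 − 2.0 − 3.5 = 1.9.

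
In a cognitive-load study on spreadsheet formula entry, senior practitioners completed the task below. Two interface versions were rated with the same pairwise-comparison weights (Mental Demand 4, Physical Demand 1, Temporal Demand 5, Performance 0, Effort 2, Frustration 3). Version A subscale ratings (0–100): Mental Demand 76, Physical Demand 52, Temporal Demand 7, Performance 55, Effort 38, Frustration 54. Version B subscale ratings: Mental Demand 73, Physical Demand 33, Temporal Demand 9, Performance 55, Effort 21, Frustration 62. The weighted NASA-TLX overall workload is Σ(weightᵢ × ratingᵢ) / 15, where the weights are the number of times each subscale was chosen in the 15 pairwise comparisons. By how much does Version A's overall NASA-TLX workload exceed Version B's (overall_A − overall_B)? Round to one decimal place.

Version A weighted sum = 4·76 + 1·52 + 5·7 + 0·55 + 2·38 + 3·54 = 304 + 52 + 35 + 0 + 76 + 162 = 629; overall_A = 629/15 = 41.9333.
Version B weighted sum = 4·73 + 1·33 + 5·9 + 0·55 + 2·21 + 3·62 = 292 + 33 + 45 + 0 + 42 + 186 = 598; overall_B = 598/15 = 39.8667.
Difference = 41.9333 − 39.8667 = 2.0666 ≈ 2.1.

2.1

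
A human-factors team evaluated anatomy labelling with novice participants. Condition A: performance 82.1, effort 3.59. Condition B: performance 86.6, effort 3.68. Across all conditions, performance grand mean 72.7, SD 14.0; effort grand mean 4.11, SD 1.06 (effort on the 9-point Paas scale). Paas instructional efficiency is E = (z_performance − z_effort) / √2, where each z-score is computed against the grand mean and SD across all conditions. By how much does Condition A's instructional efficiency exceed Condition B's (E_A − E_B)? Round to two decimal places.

Condition A: z_P = (82.1 − 72.7)/14.0 = 0.6714; z_E = (3.59 − 4.11)/1.06 = -0.4906; E_A = (0.6714 − (-0.4906))/√2 = 0.8217.
Condition B: z_P = (86.6 − 72.7)/14.0 = 0.9929; z_E = (3.68 − 4.11)/1.06 = -0.4057; E_B = (0.9929 − (-0.4057))/√2 = 0.9890.
E_A − E_B = 0.8217 − 0.9890 = -0.1673 ≈ -0.17.

-0.17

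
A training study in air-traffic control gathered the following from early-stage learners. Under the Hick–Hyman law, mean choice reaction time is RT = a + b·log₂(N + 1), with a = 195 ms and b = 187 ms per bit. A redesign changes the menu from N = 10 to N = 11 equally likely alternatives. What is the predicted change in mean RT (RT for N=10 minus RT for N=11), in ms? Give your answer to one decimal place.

RT(10) = 195 + 187·log₂(11) = 195 + 187·3.4594 = 841.9078 ms.
RT(11) = 195 + 187·log₂(12) = 195 + 187·3.5850 = 865.3950 ms.
Difference = 841.9078 − 865.3950 = -23.4872 ≈ -23.5 ms.

-23.5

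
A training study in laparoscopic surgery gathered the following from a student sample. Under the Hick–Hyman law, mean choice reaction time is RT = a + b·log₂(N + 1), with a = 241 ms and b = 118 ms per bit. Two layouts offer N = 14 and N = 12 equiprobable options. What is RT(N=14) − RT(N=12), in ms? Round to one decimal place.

24.4

RT(14) = 241 + 118·log₂(15) = 241 + 118·3.9069 = 702.0142 ms.
RT(12) = 241 + 118·log₂(13) = 241 + 118·3.7004 = 677.6472 ms.
Difference = 702.0142 − 677.6472 = 24.3670 ≈ 24.4 ms.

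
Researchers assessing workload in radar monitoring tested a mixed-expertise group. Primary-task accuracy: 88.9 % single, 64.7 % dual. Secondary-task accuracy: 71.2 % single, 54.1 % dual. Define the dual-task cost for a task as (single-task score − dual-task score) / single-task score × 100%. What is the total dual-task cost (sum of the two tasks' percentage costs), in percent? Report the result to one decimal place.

Primary cost = (88.9 − 64.7) / 88.9 × 100% = 27.2216%.
Secondary cost = (71.2 − 54.1) / 71.2 × 100% = 24.0169%.
Total = 27.2216% + 24.0169% = 51.2385% ≈ 51.2%.

51.2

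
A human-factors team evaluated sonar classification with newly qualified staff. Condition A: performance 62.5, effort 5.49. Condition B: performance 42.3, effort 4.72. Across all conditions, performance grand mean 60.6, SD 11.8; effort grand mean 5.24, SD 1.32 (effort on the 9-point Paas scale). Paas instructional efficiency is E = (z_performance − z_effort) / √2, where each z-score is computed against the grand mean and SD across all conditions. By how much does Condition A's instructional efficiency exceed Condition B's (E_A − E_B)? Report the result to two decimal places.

Condition A: z_P = (62.5 − 60.6)/11.8 = 0.1610; z_E = (5.49 − 5.24)/1.32 = 0.1894; E_A = (0.1610 − 0.1894)/√2 = -0.0201.
Condition B: z_P = (42.3 − 60.6)/11.8 = -1.5508; z_E = (4.72 − 5.24)/1.32 = -0.3939; E_B = (-1.5508 − (-0.3939))/√2 = -0.8181.
E_A − E_B = -0.0201 − (-0.8181) = 0.7980 ≈ 0.80.

0.80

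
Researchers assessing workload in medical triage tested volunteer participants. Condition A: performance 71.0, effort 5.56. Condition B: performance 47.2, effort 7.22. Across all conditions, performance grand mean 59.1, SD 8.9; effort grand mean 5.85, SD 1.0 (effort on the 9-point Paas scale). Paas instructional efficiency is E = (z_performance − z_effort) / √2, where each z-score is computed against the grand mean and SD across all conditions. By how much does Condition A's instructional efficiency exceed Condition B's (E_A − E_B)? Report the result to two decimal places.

3.06

Condition A: z_P = (71.0 − 59.1)/8.9 = 1.3371; z_E = (5.56 − 5.85)/1.0 = -0.2900; E_A = (1.3371 − (-0.2900))/√2 = 1.1505.
Condition B: z_P = (47.2 − 59.1)/8.9 = -1.3371; z_E = (7.22 − 5.85)/1.0 = 1.3700; E_B = (-1.3371 − 1.3700)/√2 = -1.9142.
E_A − E_B = 1.1505 − (-1.9142) = 3.0647 ≈ 3.06.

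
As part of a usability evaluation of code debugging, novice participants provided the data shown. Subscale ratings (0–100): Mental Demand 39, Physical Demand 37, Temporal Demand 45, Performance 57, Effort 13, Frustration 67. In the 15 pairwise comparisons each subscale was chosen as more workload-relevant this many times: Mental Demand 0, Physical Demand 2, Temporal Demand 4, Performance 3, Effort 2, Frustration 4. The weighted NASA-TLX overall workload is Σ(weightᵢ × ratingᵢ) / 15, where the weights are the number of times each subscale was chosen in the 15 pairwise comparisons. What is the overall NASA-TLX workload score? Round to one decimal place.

The tallies are the weights (they sum to 15).
Weighted sum = 0·39 + 2·37 + 4·45 + 3·57 + 2·13 + 4·67
            = 0 + 74 + 180 + 171 + 26 + 268 = 719.
Overall workload = 719 / 15 = 47.9333 ≈ 47.9.

47.9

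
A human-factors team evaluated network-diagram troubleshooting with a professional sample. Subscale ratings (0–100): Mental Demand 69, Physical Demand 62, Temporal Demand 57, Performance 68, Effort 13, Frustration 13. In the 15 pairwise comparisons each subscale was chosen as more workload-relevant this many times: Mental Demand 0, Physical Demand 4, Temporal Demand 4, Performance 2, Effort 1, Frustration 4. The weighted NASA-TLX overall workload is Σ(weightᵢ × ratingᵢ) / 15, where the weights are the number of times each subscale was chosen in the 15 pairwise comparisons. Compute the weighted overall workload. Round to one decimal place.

45.1

The tallies are the weights (they sum to 15).
Weighted sum = 0·69 + 4·62 + 4·57 + 2·68 + 1·13 + 4·13
            = 0 + 248 + 228 + 136 + 13 + 52 = 677.
Overall workload = 677 / 15 = 45.1333 ≈ 45.1.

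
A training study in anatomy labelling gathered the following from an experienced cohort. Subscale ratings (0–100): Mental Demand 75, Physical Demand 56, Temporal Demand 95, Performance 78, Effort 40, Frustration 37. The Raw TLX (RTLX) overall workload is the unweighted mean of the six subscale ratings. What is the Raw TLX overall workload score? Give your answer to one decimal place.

Sum of ratings = 75 + 56 + 95 + 78 + 40 + 37 = 381.
RTLX = 381 / 6 = 63.5000 ≈ 63.5.

63.5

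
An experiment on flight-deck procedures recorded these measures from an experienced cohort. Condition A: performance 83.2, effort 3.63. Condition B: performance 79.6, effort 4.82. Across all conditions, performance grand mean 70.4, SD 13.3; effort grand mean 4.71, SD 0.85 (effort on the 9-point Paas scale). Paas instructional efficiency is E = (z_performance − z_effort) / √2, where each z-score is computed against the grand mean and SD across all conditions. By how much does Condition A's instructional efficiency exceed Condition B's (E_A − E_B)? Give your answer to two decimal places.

Condition A: z_P = (83.2 − 70.4)/13.3 = 0.9624; z_E = (3.63 − 4.71)/0.85 = -1.2706; E_A = (0.9624 − (-1.2706))/√2 = 1.5790.
Condition B: z_P = (79.6 − 70.4)/13.3 = 0.6917; z_E = (4.82 − 4.71)/0.85 = 0.1294; E_B = (0.6917 − 0.1294)/√2 = 0.3976.
E_A − E_B = 1.5790 − 0.3976 = 1.1814 ≈ 1.18.

1.18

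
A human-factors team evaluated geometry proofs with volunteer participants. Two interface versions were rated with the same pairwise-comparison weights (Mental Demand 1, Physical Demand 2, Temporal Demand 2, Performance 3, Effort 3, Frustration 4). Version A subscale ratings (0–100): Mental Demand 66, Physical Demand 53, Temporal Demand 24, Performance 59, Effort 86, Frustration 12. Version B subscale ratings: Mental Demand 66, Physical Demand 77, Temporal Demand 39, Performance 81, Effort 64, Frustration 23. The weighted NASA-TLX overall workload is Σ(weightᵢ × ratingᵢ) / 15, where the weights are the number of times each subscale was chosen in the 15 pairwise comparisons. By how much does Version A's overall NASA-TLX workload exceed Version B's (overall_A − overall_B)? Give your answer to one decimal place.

Version A weighted sum = 1·66 + 2·53 + 2·24 + 3·59 + 3·86 + 4·12 = 66 + 106 + 48 + 177 + 258 + 48 = 703; overall_A = 703/15 = 46.8667.
Version B weighted sum = 1·66 + 2·77 + 2·39 + 3·81 + 3·64 + 4·23 = 66 + 154 + 78 + 243 + 192 + 92 = 825; overall_B = 825/15 = 55.0000.
Difference = 46.8667 − 55.0000 = -8.1333 ≈ -8.1.

-8.1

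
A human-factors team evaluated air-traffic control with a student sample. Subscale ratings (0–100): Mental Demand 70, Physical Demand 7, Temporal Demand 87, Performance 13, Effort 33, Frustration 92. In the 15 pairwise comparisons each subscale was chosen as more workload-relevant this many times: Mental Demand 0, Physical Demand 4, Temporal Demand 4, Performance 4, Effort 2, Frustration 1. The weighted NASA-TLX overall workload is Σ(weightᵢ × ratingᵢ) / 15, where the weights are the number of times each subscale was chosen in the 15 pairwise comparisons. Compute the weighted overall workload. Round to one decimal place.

39.1

The tallies are the weights (they sum to 15).
Weighted sum = 0·70 + 4·7 + 4·87 + 4·13 + 2·33 + 1·92
            = 0 + 28 + 348 + 52 + 66 + 92 = 586.
Overall workload = 586 / 15 = 39.0667 ≈ 39.1.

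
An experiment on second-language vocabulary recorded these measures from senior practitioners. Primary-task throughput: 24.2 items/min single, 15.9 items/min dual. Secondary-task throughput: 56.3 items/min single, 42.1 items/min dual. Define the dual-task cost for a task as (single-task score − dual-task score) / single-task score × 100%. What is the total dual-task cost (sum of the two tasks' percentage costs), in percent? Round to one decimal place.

Primary cost = (24.2 − 15.9) / 24.2 × 100% = 34.2975%.
Secondary cost = (56.3 − 42.1) / 56.3 × 100% = 25.2220%.
Total = 34.2975% + 25.2220% = 59.5195% ≈ 59.5%.

59.5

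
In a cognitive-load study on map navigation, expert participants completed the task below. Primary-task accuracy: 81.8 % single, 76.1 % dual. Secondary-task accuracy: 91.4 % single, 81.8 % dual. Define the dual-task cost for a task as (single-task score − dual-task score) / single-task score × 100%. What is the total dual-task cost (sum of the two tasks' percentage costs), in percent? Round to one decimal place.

Primary cost = (81.8 − 76.1) / 81.8 × 100% = 6.9682%.
Secondary cost = (91.4 − 81.8) / 91.4 × 100% = 10.5033%.
Total = 6.9682% + 10.5033% = 17.4715% ≈ 17.5%.

17.5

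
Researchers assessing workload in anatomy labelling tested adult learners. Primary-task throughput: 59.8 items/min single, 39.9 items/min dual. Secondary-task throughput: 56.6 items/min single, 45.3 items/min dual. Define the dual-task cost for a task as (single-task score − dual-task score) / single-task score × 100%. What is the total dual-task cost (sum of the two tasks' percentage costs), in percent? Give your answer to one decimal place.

53.2

Primary cost = (59.8 − 39.9) / 59.8 × 100% = 33.2776%.
Secondary cost = (56.6 − 45.3) / 56.6 × 100% = 19.9647%.
Total = 33.2776% + 19.9647% = 53.2423% ≈ 53.2%.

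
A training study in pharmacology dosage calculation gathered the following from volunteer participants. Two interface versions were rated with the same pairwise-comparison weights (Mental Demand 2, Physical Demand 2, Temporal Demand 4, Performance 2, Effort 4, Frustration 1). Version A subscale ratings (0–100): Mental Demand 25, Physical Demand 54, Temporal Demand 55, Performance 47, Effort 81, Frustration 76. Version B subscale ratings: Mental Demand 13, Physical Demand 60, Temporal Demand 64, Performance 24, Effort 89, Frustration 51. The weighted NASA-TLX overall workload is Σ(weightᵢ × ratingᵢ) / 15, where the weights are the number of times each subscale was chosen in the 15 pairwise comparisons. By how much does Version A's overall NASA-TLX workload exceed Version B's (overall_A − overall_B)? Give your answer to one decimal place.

Version A weighted sum = 2·25 + 2·54 + 4·55 + 2·47 + 4·81 + 1·76 = 50 + 108 + 220 + 94 + 324 + 76 = 872; overall_A = 872/15 = 58.1333.
Version B weighted sum = 2·13 + 2·60 + 4·64 + 2·24 + 4·89 + 1·51 = 26 + 120 + 256 + 48 + 356 + 51 = 857; overall_B = 857/15 = 57.1333.
Difference = 58.1333 − 57.1333 = 1.0000 ≈ 1.0.

1.0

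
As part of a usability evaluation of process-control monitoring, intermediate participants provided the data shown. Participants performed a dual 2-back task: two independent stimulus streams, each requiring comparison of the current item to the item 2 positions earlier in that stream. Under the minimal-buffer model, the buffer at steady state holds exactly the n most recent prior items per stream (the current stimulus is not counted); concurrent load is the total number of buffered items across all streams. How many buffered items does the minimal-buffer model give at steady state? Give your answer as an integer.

4

Each stream's buffer holds its 2 most recent prior items.
Two independent streams: 2 × 2 = 4 buffered items at steady state.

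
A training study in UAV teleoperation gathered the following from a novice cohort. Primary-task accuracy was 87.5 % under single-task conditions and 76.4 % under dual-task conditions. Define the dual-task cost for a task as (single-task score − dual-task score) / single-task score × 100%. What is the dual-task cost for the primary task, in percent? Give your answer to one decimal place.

12.7

Cost = (87.5 − 76.4) / 87.5 × 100%
     = 11.1000 / 87.5 × 100% = 12.6857%.
≈ 12.7%.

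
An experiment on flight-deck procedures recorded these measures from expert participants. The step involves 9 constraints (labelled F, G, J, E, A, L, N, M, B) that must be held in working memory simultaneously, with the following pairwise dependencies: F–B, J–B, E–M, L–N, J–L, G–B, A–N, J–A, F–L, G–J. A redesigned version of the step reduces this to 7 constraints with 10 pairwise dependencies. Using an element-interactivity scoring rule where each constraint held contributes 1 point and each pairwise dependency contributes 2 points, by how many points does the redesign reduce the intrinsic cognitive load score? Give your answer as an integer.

Original: 9 × 1 + 10 × 2 = 9 + 20 = 29.
Redesigned: 7 × 1 + 10 × 2 = 7 + 20 = 27.
Reduction = 29 − 27 = 2.

2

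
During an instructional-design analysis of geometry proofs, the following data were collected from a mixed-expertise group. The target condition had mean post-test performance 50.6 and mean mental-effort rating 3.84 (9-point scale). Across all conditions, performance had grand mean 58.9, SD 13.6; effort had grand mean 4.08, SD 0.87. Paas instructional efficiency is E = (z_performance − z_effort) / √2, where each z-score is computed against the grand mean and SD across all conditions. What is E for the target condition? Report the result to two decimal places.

z_performance = (50.6 − 58.9) / 13.6 = -8.3000 / 13.6 = -0.6103.
z_effort = (3.84 − 4.08) / 0.87 = -0.2400 / 0.87 = -0.2759.
z_P − z_E = -0.6103 − (-0.2759) = -0.3344.
E = -0.3344 / √2 = -0.3344 / 1.41421 = -0.2365 ≈ -0.24.

-0.24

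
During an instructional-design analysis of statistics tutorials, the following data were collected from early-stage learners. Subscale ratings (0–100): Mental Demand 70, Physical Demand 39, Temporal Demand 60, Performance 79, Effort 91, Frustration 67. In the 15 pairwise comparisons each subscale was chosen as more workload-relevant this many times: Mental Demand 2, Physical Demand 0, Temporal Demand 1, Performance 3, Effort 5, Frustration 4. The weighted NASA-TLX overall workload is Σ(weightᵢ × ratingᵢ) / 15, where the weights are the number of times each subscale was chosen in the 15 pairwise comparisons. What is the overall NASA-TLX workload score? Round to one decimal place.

77.3

The tallies are the weights (they sum to 15).
Weighted sum = 2·70 + 0·39 + 1·60 + 3·79 + 5·91 + 4·67
            = 140 + 0 + 60 + 237 + 455 + 268 = 1160.
Overall workload = 1160 / 15 = 77.3333 ≈ 77.3.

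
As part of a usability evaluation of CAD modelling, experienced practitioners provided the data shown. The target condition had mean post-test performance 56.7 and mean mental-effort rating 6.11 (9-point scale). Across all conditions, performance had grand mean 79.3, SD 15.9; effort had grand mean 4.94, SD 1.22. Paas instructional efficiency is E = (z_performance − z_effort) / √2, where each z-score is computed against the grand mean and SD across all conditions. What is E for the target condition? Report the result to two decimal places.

z_performance = (56.7 − 79.3) / 15.9 = -22.6000 / 15.9 = -1.4214.
z_effort = (6.11 − 4.94) / 1.22 = 1.1700 / 1.22 = 0.9590.
z_P − z_E = -1.4214 − 0.9590 = -2.3804.
E = -2.3804 / √2 = -2.3804 / 1.41421 = -1.6832 ≈ -1.68.

-1.68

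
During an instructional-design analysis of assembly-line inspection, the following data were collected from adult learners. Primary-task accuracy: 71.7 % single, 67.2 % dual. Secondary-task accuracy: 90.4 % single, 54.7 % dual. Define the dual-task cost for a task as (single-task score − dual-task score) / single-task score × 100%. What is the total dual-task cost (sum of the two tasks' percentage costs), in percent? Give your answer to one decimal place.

Primary cost = (71.7 − 67.2) / 71.7 × 100% = 6.2762%.
Secondary cost = (90.4 − 54.7) / 90.4 × 100% = 39.4912%.
Total = 6.2762% + 39.4912% = 45.7674% ≈ 45.8%.

45.8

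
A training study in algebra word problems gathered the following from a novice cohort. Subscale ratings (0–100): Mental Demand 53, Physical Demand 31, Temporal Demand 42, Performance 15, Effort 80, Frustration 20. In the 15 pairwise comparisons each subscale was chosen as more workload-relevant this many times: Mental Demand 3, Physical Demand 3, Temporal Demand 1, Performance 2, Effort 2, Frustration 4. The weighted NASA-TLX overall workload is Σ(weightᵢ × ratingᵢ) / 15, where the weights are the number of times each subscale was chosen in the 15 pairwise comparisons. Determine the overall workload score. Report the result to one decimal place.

37.6

The tallies are the weights (they sum to 15).
Weighted sum = 3·53 + 3·31 + 1·42 + 2·15 + 2·80 + 4·20
            = 159 + 93 + 42 + 30 + 160 + 80 = 564.
Overall workload = 564 / 15 = 37.6000 ≈ 37.6.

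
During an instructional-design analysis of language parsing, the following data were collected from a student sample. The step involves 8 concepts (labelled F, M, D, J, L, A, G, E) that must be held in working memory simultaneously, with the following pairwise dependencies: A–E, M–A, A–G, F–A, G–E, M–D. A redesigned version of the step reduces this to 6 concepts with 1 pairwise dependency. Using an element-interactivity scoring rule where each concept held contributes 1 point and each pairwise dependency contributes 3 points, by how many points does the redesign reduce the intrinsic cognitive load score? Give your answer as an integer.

Original: 8 × 1 + 6 × 3 = 8 + 18 = 26.
Redesigned: 6 × 1 + 1 × 3 = 6 + 3 = 9.
Reduction = 26 − 9 = 17.

17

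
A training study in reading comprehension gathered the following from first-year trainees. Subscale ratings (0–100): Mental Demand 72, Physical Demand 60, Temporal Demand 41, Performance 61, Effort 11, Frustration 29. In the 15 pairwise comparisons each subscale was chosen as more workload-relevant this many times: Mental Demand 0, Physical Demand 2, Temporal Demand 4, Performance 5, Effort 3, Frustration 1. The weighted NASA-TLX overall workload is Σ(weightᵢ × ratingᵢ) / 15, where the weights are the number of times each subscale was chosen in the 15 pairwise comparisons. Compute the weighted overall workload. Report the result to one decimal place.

43.4

The tallies are the weights (they sum to 15).
Weighted sum = 0·72 + 2·60 + 4·41 + 5·61 + 3·11 + 1·29
            = 0 + 120 + 164 + 305 + 33 + 29 = 651.
Overall workload = 651 / 15 = 43.4000 ≈ 43.4.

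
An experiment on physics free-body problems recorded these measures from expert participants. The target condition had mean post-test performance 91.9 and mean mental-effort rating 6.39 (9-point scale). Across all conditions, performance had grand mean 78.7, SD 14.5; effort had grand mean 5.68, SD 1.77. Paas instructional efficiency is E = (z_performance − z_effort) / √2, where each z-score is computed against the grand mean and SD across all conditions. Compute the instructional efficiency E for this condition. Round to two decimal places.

0.36

z_performance = (91.9 − 78.7) / 14.5 = 13.2000 / 14.5 = 0.9103.
z_effort = (6.39 − 5.68) / 1.77 = 0.7100 / 1.77 = 0.4011.
z_P − z_E = 0.9103 − 0.4011 = 0.5092.
E = 0.5092 / √2 = 0.5092 / 1.41421 = 0.3601 ≈ 0.36.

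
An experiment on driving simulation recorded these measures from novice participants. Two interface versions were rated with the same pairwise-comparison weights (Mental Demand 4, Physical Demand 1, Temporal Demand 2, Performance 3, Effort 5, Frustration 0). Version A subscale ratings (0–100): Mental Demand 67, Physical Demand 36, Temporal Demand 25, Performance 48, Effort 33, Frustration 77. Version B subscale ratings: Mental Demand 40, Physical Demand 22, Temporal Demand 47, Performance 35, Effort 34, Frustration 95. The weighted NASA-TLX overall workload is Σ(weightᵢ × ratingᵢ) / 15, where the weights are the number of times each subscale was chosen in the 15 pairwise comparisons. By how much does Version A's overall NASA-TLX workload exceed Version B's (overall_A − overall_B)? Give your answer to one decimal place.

Version A weighted sum = 4·67 + 1·36 + 2·25 + 3·48 + 5·33 + 0·77 = 268 + 36 + 50 + 144 + 165 + 0 = 663; overall_A = 663/15 = 44.2000.
Version B weighted sum = 4·40 + 1·22 + 2·47 + 3·35 + 5·34 + 0·95 = 160 + 22 + 94 + 105 + 170 + 0 = 551; overall_B = 551/15 = 36.7333.
Difference = 44.2000 − 36.7333 = 7.4667 ≈ 7.5.

7.5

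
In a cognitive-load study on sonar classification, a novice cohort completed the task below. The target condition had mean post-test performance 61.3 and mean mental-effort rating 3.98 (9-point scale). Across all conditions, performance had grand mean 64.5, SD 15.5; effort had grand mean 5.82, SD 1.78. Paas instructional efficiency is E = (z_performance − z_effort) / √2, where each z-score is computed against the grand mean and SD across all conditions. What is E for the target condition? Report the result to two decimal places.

z_performance = (61.3 − 64.5) / 15.5 = -3.2000 / 15.5 = -0.2065.
z_effort = (3.98 − 5.82) / 1.78 = -1.8400 / 1.78 = -1.0337.
z_P − z_E = -0.2065 − (-1.0337) = 0.8272.
E = 0.8272 / √2 = 0.8272 / 1.41421 = 0.5849 ≈ 0.58.

0.58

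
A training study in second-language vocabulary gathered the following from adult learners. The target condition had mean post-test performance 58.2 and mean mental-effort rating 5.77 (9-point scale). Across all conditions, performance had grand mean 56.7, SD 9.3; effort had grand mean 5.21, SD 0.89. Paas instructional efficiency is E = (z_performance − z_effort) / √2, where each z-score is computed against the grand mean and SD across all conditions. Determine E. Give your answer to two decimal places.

-0.33

z_performance = (58.2 − 56.7) / 9.3 = 1.5000 / 9.3 = 0.1613.
z_effort = (5.77 − 5.21) / 0.89 = 0.5600 / 0.89 = 0.6292.
z_P − z_E = 0.1613 − 0.6292 = -0.4679.
E = -0.4679 / √2 = -0.4679 / 1.41421 = -0.3309 ≈ -0.33.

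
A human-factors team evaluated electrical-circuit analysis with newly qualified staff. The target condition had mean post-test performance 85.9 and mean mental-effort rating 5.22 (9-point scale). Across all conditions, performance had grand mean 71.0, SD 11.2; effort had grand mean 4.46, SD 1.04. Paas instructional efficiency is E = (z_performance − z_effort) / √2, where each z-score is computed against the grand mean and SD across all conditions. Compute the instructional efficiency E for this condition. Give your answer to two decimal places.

z_performance = (85.9 − 71.0) / 11.2 = 14.9000 / 11.2 = 1.3304.
z_effort = (5.22 − 4.46) / 1.04 = 0.7600 / 1.04 = 0.7308.
z_P − z_E = 1.3304 − 0.7308 = 0.5996.
E = 0.5996 / √2 = 0.5996 / 1.41421 = 0.4240 ≈ 0.42.

0.42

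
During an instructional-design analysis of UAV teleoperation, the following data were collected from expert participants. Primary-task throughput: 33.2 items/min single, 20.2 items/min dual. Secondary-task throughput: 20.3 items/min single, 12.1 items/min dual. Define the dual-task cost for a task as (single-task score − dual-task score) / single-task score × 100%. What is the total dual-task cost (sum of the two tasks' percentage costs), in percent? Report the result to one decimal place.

Primary cost = (33.2 − 20.2) / 33.2 × 100% = 39.1566%.
Secondary cost = (20.3 − 12.1) / 20.3 × 100% = 40.3941%.
Total = 39.1566% + 40.3941% = 79.5507% ≈ 79.6%.

79.6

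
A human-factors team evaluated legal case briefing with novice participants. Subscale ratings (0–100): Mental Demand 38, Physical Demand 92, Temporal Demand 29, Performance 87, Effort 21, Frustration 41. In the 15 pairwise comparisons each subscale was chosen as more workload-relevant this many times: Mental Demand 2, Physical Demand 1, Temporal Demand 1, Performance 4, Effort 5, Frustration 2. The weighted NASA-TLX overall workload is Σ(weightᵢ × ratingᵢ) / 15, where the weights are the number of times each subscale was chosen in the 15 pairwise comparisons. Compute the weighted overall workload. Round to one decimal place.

The tallies are the weights (they sum to 15).
Weighted sum = 2·38 + 1·92 + 1·29 + 4·87 + 5·21 + 2·41
            = 76 + 92 + 29 + 348 + 105 + 82 = 732.
Overall workload = 732 / 15 = 48.8000 ≈ 48.8.

48.8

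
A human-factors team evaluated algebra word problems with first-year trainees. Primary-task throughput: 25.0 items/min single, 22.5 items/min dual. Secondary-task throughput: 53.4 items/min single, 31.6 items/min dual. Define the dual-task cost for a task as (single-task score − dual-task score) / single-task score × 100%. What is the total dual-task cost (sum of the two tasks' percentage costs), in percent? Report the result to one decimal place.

Primary cost = (25.0 − 22.5) / 25.0 × 100% = 10.0000%.
Secondary cost = (53.4 − 31.6) / 53.4 × 100% = 40.8240%.
Total = 10.0000% + 40.8240% = 50.8240% ≈ 50.8%.

50.8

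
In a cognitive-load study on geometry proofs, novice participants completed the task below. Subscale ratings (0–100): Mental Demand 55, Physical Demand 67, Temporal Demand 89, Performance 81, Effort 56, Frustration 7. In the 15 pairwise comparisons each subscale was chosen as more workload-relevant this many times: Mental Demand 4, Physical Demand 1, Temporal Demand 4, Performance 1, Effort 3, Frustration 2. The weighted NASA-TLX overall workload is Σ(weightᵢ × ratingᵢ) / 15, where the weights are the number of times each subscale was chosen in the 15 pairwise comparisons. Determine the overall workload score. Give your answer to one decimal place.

The tallies are the weights (they sum to 15).
Weighted sum = 4·55 + 1·67 + 4·89 + 1·81 + 3·56 + 2·7
            = 220 + 67 + 356 + 81 + 168 + 14 = 906.
Overall workload = 906 / 15 = 60.4000 ≈ 60.4.

60.4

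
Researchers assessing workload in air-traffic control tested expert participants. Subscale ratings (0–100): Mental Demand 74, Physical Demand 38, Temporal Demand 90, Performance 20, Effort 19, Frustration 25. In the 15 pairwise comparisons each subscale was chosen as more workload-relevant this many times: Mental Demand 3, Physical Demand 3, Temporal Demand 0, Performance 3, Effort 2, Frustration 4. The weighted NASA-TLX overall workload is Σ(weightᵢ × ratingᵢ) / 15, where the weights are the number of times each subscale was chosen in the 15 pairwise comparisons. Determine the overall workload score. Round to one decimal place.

The tallies are the weights (they sum to 15).
Weighted sum = 3·74 + 3·38 + 0·90 + 3·20 + 2·19 + 4·25
            = 222 + 114 + 0 + 60 + 38 + 100 = 534.
Overall workload = 534 / 15 = 35.6000 ≈ 35.6.

35.6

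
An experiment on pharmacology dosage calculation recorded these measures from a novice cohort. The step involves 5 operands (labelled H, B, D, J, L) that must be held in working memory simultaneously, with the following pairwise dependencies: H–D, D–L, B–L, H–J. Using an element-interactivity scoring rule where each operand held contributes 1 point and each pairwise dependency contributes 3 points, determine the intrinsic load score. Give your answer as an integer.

Count of operands held simultaneously: 5.
Count of pairwise dependencies listed: 4.
Element contribution: 5 × 1 = 5.
Interaction contribution: 4 × 3 = 12.
Intrinsic load = 5 + 12 = 17.

17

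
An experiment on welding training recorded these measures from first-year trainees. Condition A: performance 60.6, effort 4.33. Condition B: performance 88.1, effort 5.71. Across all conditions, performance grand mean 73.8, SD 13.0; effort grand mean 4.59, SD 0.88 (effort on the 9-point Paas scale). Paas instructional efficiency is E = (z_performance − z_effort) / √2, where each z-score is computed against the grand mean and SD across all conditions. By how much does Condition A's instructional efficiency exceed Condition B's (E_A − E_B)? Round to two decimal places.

-0.39

Condition A: z_P = (60.6 − 73.8)/13.0 = -1.0154; z_E = (4.33 − 4.59)/0.88 = -0.2955; E_A = (-1.0154 − (-0.2955))/√2 = -0.5090.
Condition B: z_P = (88.1 − 73.8)/13.0 = 1.1000; z_E = (5.71 − 4.59)/0.88 = 1.2727; E_B = (1.1000 − 1.2727)/√2 = -0.1221.
E_A − E_B = -0.5090 − (-0.1221) = -0.3869 ≈ -0.39.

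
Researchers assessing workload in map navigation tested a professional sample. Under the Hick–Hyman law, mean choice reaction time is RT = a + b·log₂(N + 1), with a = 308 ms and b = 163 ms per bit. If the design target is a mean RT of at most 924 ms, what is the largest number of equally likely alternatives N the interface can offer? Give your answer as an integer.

12

Set 308 + 163·log₂(N + 1) ≤ 924.
log₂(N + 1) ≤ (924 − 308) / 163 = 3.7791.
N + 1 ≤ 2^3.7791 = 13.7285.
N ≤ 12.7285, so the largest integer N is 12.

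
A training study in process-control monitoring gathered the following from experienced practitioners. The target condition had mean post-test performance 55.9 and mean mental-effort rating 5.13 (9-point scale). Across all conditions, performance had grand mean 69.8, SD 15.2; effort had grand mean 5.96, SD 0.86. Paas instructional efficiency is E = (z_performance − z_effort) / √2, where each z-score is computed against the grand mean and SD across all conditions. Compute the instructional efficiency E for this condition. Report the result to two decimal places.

0.04

z_performance = (55.9 − 69.8) / 15.2 = -13.9000 / 15.2 = -0.9145.
z_effort = (5.13 − 5.96) / 0.86 = -0.8300 / 0.86 = -0.9651.
z_P − z_E = -0.9145 − (-0.9651) = 0.0506.
E = 0.0506 / √2 = 0.0506 / 1.41421 = 0.0358 ≈ 0.04.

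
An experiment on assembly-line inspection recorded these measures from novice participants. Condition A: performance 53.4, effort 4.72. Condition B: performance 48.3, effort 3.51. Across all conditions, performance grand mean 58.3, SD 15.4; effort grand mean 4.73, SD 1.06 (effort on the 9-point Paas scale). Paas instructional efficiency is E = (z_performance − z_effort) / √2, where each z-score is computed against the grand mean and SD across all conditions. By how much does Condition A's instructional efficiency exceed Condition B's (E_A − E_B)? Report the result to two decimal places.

-0.57

Condition A: z_P = (53.4 − 58.3)/15.4 = -0.3182; z_E = (4.72 − 4.73)/1.06 = -0.0094; E_A = (-0.3182 − (-0.0094))/√2 = -0.2184.
Condition B: z_P = (48.3 − 58.3)/15.4 = -0.6494; z_E = (3.51 − 4.73)/1.06 = -1.1509; E_B = (-0.6494 − (-1.1509))/√2 = 0.3546.
E_A − E_B = -0.2184 − 0.3546 = -0.5730 ≈ -0.57.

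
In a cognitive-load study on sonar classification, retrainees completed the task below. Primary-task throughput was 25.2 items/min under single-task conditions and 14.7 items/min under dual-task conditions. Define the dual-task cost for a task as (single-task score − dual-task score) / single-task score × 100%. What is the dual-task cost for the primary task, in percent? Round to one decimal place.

Cost = (25.2 − 14.7) / 25.2 × 100%
     = 10.5000 / 25.2 × 100% = 41.6667%.
≈ 41.7%.

41.7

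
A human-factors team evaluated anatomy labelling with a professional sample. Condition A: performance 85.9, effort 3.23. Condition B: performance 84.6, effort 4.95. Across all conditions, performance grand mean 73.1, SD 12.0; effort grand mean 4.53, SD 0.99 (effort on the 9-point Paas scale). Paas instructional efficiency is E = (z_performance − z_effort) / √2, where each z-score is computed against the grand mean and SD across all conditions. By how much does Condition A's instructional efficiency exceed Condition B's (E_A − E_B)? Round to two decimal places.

1.31

Condition A: z_P = (85.9 − 73.1)/12.0 = 1.0667; z_E = (3.23 − 4.53)/0.99 = -1.3131; E_A = (1.0667 − (-1.3131))/√2 = 1.6828.
Condition B: z_P = (84.6 − 73.1)/12.0 = 0.9583; z_E = (4.95 − 4.53)/0.99 = 0.4242; E_B = (0.9583 − 0.4242)/√2 = 0.3777.
E_A − E_B = 1.6828 − 0.3777 = 1.3051 ≈ 1.31.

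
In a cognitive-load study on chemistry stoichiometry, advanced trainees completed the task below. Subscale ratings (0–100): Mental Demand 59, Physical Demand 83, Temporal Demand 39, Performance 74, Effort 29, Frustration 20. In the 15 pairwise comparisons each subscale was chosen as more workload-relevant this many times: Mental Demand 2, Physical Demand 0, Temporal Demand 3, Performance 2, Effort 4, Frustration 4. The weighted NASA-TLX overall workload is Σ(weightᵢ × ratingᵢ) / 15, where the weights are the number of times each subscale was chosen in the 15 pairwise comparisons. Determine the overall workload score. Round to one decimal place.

The tallies are the weights (they sum to 15).
Weighted sum = 2·59 + 0·83 + 3·39 + 2·74 + 4·29 + 4·20
            = 118 + 0 + 117 + 148 + 116 + 80 = 579.
Overall workload = 579 / 15 = 38.6000 ≈ 38.6.

38.6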